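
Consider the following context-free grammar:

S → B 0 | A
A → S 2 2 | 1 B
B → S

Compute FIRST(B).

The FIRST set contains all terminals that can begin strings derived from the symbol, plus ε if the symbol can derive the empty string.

We compute FIRST(B) using the standard algorithm.
FIRST(A) = {1}
FIRST(B) = {1}
FIRST(S) = {1}
Therefore, FIRST(B) = {1}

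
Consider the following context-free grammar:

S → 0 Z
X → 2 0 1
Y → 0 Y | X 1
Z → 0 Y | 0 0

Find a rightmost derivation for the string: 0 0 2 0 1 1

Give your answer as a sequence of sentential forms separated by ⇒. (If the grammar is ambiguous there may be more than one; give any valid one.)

S ⇒ 0 Z ⇒ 0 0 Y ⇒ 0 0 X 1 ⇒ 0 0 2 0 1 1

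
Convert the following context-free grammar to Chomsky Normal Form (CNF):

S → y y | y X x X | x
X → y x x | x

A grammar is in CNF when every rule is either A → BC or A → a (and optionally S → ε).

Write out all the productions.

TY → y; TX → x; S → x; X → x; S → TY TY; S → TY X0; X0 → X X1; X1 → TX X; X → TY X2; X2 → TX TX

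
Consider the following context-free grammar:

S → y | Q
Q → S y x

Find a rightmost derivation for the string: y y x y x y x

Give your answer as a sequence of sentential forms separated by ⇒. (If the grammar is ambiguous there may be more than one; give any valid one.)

S ⇒ Q ⇒ S y x ⇒ Q y x ⇒ S y x y x ⇒ Q y x y x ⇒ S y x y x y x ⇒ y y x y x y x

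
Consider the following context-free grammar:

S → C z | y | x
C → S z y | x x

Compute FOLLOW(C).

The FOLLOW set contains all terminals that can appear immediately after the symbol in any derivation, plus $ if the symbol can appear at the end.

We compute FOLLOW(C) using the standard algorithm.
FOLLOW(S) starts with {$}.
FIRST(C) = {x, y}
FIRST(S) = {x, y}
FOLLOW(C) = {z}
FOLLOW(S) = {$, z}
Therefore, FOLLOW(C) = {z}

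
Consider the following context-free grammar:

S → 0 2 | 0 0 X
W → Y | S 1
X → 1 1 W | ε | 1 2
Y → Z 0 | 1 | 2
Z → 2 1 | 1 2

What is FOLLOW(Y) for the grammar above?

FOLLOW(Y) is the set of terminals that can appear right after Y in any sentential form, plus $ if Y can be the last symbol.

We compute FOLLOW(Y) using the standard algorithm.
FOLLOW(S) starts with {$}.
FIRST(S) = {0}
FIRST(W) = {0, 1, 2}
FIRST(X) = {1, ε}
FIRST(Y) = {1, 2}
FIRST(Z) = {1, 2}
FOLLOW(S) = {$, 1}
FOLLOW(W) = {$, 1}
FOLLOW(X) = {$, 1}
FOLLOW(Y) = {$, 1}
FOLLOW(Z) = {0}
Therefore, FOLLOW(Y) = {$, 1}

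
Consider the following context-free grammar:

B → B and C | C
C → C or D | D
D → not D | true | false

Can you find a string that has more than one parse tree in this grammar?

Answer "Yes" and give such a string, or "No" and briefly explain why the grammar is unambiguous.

No - the grammar is unambiguous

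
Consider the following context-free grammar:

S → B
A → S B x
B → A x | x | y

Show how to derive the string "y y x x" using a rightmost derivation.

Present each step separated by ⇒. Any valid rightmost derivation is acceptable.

S ⇒ B ⇒ A x ⇒ S B x x ⇒ S y x x ⇒ B y x x ⇒ y y x x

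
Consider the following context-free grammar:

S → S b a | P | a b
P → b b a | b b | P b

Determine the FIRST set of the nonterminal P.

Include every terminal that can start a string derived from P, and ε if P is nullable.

We compute FIRST(P) using the standard algorithm.
FIRST(P) = {b}
FIRST(S) = {a, b}
Therefore, FIRST(P) = {b}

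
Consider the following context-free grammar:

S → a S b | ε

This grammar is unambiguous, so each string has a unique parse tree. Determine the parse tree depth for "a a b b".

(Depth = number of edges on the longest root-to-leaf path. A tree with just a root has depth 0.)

3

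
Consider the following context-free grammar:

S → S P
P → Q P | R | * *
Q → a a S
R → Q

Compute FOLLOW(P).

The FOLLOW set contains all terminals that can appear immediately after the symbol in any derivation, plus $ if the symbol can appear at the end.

We compute FOLLOW(P) using the standard algorithm.
FOLLOW(S) starts with {$}.
FIRST(P) = {*, a}
FIRST(Q) = {a}
FIRST(R) = {a}
FIRST(S) = {}
FOLLOW(P) = {$, *, a}
FOLLOW(Q) = {$, *, a}
FOLLOW(R) = {$, *, a}
FOLLOW(S) = {$, *, a}
Therefore, FOLLOW(P) = {$, *, a}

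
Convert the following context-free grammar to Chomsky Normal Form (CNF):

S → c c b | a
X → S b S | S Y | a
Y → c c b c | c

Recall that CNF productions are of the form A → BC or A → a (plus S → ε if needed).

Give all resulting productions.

TC → c; TB → b; S → a; X → a; Y → c; S → TC X0; X0 → TC TB; X → S X1; X1 → TB S; X → S Y; Y → TC X2; X2 → TC X3; X3 → TB TC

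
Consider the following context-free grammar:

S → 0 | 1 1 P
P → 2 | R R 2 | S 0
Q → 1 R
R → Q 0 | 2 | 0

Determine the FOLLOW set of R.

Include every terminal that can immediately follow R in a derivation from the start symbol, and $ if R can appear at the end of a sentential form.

We compute FOLLOW(R) using the standard algorithm.
FOLLOW(S) starts with {$}.
FIRST(P) = {0, 1, 2}
FIRST(Q) = {1}
FIRST(R) = {0, 1, 2}
FIRST(S) = {0, 1}
FOLLOW(P) = {$, 0}
FOLLOW(Q) = {0}
FOLLOW(R) = {0, 1, 2}
FOLLOW(S) = {$, 0}
Therefore, FOLLOW(R) = {0, 1, 2}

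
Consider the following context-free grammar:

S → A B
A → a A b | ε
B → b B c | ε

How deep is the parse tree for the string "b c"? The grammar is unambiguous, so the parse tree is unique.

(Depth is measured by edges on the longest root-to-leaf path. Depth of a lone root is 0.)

3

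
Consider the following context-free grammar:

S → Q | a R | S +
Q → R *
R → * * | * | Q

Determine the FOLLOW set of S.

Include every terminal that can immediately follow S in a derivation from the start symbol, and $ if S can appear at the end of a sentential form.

We compute FOLLOW(S) using the standard algorithm.
FOLLOW(S) starts with {$}.
FIRST(Q) = {*}
FIRST(R) = {*}
FIRST(S) = {*, a}
FOLLOW(Q) = {$, *, +}
FOLLOW(R) = {$, *, +}
FOLLOW(S) = {$, +}
Therefore, FOLLOW(S) = {$, +}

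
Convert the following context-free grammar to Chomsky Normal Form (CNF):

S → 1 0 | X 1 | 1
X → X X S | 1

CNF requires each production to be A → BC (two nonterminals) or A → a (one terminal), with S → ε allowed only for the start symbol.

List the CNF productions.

T1 → 1; T0 → 0; S → 1; X → 1; S → T1 T0; S → X T1; X → X X0; X0 → X S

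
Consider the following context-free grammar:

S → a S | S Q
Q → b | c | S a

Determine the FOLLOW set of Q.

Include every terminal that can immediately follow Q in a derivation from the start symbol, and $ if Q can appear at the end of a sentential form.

We compute FOLLOW(Q) using the standard algorithm.
FOLLOW(S) starts with {$}.
FIRST(Q) = {a, b, c}
FIRST(S) = {a}
FOLLOW(Q) = {$, a, b, c}
FOLLOW(S) = {$, a, b, c}
Therefore, FOLLOW(Q) = {$, a, b, c}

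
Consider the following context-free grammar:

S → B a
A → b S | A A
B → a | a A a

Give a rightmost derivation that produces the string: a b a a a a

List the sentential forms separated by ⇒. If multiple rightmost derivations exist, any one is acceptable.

S ⇒ B a ⇒ a A a a ⇒ a b S a a ⇒ a b B a a a ⇒ a b a a a a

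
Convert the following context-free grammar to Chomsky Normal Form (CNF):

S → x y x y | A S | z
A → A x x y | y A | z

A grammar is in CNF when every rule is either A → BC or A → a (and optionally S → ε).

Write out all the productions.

TX → x; TY → y; S → z; A → z; S → TX X0; X0 → TY X1; X1 → TX TY; S → A S; A → A X2; X2 → TX X3; X3 → TX TY; A → TY A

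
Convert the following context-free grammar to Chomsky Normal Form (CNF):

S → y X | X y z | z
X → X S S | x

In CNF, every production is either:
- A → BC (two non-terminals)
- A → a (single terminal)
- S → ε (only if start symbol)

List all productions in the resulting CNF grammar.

TY → y; TZ → z; S → z; X → x; S → TY X; S → X X0; X0 → TY TZ; X → X X1; X1 → S S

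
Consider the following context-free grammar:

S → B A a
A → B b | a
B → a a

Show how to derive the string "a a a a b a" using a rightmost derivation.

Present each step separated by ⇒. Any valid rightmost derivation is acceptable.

S ⇒ B A a ⇒ B B b a ⇒ B a a b a ⇒ a a a a b a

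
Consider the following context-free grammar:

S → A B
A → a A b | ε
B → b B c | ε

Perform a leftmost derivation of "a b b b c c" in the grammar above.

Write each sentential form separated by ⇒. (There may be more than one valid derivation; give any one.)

S ⇒ A B ⇒ a A b B ⇒ a b B ⇒ a b b B c ⇒ a b b b B c c ⇒ a b b b c c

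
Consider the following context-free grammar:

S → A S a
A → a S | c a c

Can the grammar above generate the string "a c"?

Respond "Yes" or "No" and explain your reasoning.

No - no valid derivation exists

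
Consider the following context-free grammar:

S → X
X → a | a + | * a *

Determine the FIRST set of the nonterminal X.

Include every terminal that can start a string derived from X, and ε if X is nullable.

We compute FIRST(X) using the standard algorithm.
FIRST(S) = {*, a}
FIRST(X) = {*, a}
Therefore, FIRST(X) = {*, a}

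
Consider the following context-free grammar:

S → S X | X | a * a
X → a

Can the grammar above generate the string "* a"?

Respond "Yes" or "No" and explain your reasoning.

No - no valid derivation exists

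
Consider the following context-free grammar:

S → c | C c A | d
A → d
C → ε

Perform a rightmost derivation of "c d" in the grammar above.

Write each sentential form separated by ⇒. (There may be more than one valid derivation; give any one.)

S ⇒ C c A ⇒ C c d ⇒ c d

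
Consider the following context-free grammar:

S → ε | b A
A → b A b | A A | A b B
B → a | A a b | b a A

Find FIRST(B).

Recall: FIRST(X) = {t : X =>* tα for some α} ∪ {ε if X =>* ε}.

We compute FIRST(B) using the standard algorithm.
FIRST(A) = {b}
FIRST(B) = {a, b}
FIRST(S) = {b, ε}
Therefore, FIRST(B) = {a, b}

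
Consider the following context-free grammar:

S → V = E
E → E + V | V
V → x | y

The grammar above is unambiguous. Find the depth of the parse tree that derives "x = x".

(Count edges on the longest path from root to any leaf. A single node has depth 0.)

3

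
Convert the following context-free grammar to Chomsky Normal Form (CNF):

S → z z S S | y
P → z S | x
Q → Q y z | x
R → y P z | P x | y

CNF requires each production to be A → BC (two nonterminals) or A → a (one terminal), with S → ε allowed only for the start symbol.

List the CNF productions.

TZ → z; S → y; P → x; TY → y; Q → x; TX → x; R → y; S → TZ X0; X0 → TZ X1; X1 → S S; P → TZ S; Q → Q X2; X2 → TY TZ; R → TY X3; X3 → P TZ; R → P TX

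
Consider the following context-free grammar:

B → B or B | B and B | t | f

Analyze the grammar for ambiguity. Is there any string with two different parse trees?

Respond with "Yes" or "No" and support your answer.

Yes - the string 't and f or t or f or f and f' has two distinct parse trees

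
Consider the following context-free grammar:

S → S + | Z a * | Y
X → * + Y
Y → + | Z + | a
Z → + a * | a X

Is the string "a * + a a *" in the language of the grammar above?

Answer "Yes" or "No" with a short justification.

Yes - a valid derivation exists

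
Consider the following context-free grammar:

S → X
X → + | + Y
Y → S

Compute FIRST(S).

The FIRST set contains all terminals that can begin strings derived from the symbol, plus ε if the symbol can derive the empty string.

We compute FIRST(S) using the standard algorithm.
FIRST(S) = {+}
FIRST(X) = {+}
FIRST(Y) = {+}
Therefore, FIRST(S) = {+}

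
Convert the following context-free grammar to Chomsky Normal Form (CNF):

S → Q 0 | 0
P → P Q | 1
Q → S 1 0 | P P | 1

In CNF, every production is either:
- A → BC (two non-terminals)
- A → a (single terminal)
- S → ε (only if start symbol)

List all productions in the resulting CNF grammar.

T0 → 0; S → 0; P → 1; T1 → 1; Q → 1; S → Q T0; P → P Q; Q → S X0; X0 → T1 T0; Q → P P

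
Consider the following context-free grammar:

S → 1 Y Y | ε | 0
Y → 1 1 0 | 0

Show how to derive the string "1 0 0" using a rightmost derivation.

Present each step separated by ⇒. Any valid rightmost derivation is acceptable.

S ⇒ 1 Y Y ⇒ 1 Y 0 ⇒ 1 0 0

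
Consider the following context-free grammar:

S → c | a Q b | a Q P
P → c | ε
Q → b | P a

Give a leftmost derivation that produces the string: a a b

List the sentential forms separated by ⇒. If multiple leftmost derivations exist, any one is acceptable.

S ⇒ a Q b ⇒ a P a b ⇒ a a b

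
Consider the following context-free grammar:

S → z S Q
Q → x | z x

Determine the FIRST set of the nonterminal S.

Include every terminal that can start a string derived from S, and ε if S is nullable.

We compute FIRST(S) using the standard algorithm.
FIRST(Q) = {x, z}
FIRST(S) = {z}
Therefore, FIRST(S) = {z}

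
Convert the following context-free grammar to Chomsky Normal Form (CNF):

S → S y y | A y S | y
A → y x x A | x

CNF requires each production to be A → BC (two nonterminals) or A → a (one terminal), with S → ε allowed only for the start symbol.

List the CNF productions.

TY → y; S → y; TX → x; A → x; S → S X0; X0 → TY TY; S → A X1; X1 → TY S; A → TY X2; X2 → TX X3; X3 → TX A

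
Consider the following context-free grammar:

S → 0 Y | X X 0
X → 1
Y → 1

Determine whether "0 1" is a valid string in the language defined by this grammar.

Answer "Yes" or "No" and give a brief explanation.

Yes - a valid derivation exists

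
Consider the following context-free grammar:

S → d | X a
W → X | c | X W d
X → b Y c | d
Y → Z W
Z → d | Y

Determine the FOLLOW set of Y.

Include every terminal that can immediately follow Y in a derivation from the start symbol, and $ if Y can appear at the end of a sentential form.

We compute FOLLOW(Y) using the standard algorithm.
FOLLOW(S) starts with {$}.
FIRST(S) = {b, d}
FIRST(W) = {b, c, d}
FIRST(X) = {b, d}
FIRST(Y) = {d}
FIRST(Z) = {d}
FOLLOW(S) = {$}
FOLLOW(W) = {b, c, d}
FOLLOW(X) = {a, b, c, d}
FOLLOW(Y) = {b, c, d}
FOLLOW(Z) = {b, c, d}
Therefore, FOLLOW(Y) = {b, c, d}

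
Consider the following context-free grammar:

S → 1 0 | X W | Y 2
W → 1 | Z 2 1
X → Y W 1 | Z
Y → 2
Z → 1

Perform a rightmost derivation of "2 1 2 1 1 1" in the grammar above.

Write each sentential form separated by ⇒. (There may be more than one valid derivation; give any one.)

S ⇒ X W ⇒ X 1 ⇒ Y W 1 1 ⇒ Y Z 2 1 1 1 ⇒ Y 1 2 1 1 1 ⇒ 2 1 2 1 1 1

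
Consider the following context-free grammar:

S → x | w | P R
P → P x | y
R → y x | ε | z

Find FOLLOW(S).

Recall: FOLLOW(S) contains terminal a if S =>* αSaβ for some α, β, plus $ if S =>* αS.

We compute FOLLOW(S) using the standard algorithm.
FOLLOW(S) starts with {$}.
FIRST(P) = {y}
FIRST(R) = {y, z, ε}
FIRST(S) = {w, x, y}
FOLLOW(P) = {$, x, y, z}
FOLLOW(R) = {$}
FOLLOW(S) = {$}
Therefore, FOLLOW(S) = {$}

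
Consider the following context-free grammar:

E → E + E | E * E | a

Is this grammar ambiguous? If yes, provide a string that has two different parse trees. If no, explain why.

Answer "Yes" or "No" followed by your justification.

Yes - the string 'a * a * a + a' has two distinct leftmost derivations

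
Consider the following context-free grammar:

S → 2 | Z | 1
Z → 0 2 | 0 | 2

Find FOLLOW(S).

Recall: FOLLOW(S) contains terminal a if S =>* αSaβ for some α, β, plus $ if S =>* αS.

We compute FOLLOW(S) using the standard algorithm.
FOLLOW(S) starts with {$}.
FIRST(S) = {0, 1, 2}
FIRST(Z) = {0, 2}
FOLLOW(S) = {$}
FOLLOW(Z) = {$}
Therefore, FOLLOW(S) = {$}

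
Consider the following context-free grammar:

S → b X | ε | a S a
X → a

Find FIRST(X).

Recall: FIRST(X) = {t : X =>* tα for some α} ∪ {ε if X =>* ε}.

We compute FIRST(X) using the standard algorithm.
FIRST(S) = {a, b, ε}
FIRST(X) = {a}
Therefore, FIRST(X) = {a}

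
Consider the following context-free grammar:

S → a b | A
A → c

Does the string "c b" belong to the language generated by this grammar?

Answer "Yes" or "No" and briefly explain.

No - no valid derivation exists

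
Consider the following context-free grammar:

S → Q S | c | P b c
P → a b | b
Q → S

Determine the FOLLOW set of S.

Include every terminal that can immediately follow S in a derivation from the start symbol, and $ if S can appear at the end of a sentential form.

We compute FOLLOW(S) using the standard algorithm.
FOLLOW(S) starts with {$}.
FIRST(P) = {a, b}
FIRST(Q) = {a, b, c}
FIRST(S) = {a, b, c}
FOLLOW(P) = {b}
FOLLOW(Q) = {a, b, c}
FOLLOW(S) = {$, a, b, c}
Therefore, FOLLOW(S) = {$, a, b, c}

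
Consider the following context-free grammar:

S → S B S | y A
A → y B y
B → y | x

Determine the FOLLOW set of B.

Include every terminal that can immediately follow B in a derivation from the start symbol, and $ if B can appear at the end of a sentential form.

We compute FOLLOW(B) using the standard algorithm.
FOLLOW(S) starts with {$}.
FIRST(A) = {y}
FIRST(B) = {x, y}
FIRST(S) = {y}
FOLLOW(A) = {$, x, y}
FOLLOW(B) = {y}
FOLLOW(S) = {$, x, y}
Therefore, FOLLOW(B) = {y}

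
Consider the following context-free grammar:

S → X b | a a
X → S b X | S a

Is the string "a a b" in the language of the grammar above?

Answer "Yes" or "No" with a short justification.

No - no valid derivation exists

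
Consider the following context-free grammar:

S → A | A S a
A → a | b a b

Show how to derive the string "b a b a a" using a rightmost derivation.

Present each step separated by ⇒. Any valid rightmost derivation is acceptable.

S ⇒ A S a ⇒ A A a ⇒ A a a ⇒ b a b a a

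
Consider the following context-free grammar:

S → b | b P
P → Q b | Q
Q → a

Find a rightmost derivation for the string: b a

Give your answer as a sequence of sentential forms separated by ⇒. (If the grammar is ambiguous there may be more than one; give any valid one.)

S ⇒ b P ⇒ b Q ⇒ b a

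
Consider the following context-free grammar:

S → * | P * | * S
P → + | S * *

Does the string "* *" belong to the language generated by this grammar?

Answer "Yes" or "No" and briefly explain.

Yes - a valid derivation exists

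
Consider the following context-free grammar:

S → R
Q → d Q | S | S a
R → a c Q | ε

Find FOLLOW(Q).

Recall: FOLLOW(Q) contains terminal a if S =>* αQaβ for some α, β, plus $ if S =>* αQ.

We compute FOLLOW(Q) using the standard algorithm.
FOLLOW(S) starts with {$}.
FIRST(Q) = {a, d, ε}
FIRST(R) = {a, ε}
FIRST(S) = {a, ε}
FOLLOW(Q) = {$, a}
FOLLOW(R) = {$, a}
FOLLOW(S) = {$, a}
Therefore, FOLLOW(Q) = {$, a}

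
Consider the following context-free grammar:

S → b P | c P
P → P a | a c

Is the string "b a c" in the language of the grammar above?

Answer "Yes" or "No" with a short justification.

Yes - a valid derivation exists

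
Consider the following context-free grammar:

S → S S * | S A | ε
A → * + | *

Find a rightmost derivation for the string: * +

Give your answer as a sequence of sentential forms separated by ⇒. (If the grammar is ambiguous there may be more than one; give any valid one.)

S ⇒ S A ⇒ S * + ⇒ * +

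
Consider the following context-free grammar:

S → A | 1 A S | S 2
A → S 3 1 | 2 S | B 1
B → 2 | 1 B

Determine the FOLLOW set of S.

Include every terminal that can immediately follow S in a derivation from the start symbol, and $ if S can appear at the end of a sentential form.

We compute FOLLOW(S) using the standard algorithm.
FOLLOW(S) starts with {$}.
FIRST(A) = {1, 2}
FIRST(B) = {1, 2}
FIRST(S) = {1, 2}
FOLLOW(A) = {$, 1, 2, 3}
FOLLOW(B) = {1}
FOLLOW(S) = {$, 1, 2, 3}
Therefore, FOLLOW(S) = {$, 1, 2, 3}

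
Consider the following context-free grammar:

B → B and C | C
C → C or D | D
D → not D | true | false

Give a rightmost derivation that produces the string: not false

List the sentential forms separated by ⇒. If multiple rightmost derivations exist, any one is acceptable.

B ⇒ C ⇒ D ⇒ not D ⇒ not false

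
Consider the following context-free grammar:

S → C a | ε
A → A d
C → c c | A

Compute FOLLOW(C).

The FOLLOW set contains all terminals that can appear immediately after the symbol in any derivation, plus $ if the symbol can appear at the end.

We compute FOLLOW(C) using the standard algorithm.
FOLLOW(S) starts with {$}.
FIRST(A) = {}
FIRST(C) = {c}
FIRST(S) = {c, ε}
FOLLOW(A) = {a, d}
FOLLOW(C) = {a}
FOLLOW(S) = {$}
Therefore, FOLLOW(C) = {a}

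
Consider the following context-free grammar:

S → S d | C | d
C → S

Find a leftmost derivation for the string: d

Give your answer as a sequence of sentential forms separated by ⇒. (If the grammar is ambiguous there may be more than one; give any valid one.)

S ⇒ C ⇒ S ⇒ d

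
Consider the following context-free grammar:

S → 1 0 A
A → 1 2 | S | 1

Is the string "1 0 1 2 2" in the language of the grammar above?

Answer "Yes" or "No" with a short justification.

No - no valid derivation exists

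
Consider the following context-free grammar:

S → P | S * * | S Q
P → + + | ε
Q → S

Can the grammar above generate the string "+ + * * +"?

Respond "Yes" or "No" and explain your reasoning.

No - no valid derivation exists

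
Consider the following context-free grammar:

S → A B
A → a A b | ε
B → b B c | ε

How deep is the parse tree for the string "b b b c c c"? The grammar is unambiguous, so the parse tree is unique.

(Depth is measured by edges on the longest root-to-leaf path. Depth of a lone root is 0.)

5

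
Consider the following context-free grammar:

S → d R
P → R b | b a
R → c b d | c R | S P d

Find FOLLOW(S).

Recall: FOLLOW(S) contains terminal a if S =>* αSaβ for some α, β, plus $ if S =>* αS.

We compute FOLLOW(S) using the standard algorithm.
FOLLOW(S) starts with {$}.
FIRST(P) = {b, c, d}
FIRST(R) = {c, d}
FIRST(S) = {d}
FOLLOW(P) = {d}
FOLLOW(R) = {$, b, c, d}
FOLLOW(S) = {$, b, c, d}
Therefore, FOLLOW(S) = {$, b, c, d}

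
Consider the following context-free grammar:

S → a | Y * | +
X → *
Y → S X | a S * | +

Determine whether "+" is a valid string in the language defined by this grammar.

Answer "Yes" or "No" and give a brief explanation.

Yes - a valid derivation exists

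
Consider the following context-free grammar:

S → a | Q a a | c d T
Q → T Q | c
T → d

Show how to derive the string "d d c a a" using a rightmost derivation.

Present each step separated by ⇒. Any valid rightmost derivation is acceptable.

S ⇒ Q a a ⇒ T Q a a ⇒ T T Q a a ⇒ T T c a a ⇒ T d c a a ⇒ d d c a a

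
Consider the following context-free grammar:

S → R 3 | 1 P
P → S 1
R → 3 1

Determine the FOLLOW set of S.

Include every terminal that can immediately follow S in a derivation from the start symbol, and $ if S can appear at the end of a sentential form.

We compute FOLLOW(S) using the standard algorithm.
FOLLOW(S) starts with {$}.
FIRST(P) = {1, 3}
FIRST(R) = {3}
FIRST(S) = {1, 3}
FOLLOW(P) = {$, 1}
FOLLOW(R) = {3}
FOLLOW(S) = {$, 1}
Therefore, FOLLOW(S) = {$, 1}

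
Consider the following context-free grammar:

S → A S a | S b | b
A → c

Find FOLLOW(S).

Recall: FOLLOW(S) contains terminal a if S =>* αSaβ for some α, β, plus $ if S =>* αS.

We compute FOLLOW(S) using the standard algorithm.
FOLLOW(S) starts with {$}.
FIRST(A) = {c}
FIRST(S) = {b, c}
FOLLOW(A) = {b, c}
FOLLOW(S) = {$, a, b}
Therefore, FOLLOW(S) = {$, a, b}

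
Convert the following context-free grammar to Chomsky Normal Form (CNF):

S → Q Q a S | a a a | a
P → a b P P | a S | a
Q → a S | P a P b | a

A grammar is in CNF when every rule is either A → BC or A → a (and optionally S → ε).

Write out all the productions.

TA → a; S → a; TB → b; P → a; Q → a; S → Q X0; X0 → Q X1; X1 → TA S; S → TA X2; X2 → TA TA; P → TA X3; X3 → TB X4; X4 → P P; P → TA S; Q → TA S; Q → P X5; X5 → TA X6; X6 → P TB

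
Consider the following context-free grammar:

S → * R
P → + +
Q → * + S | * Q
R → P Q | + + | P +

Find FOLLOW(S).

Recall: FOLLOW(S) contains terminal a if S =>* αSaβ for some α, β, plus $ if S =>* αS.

We compute FOLLOW(S) using the standard algorithm.
FOLLOW(S) starts with {$}.
FIRST(P) = {+}
FIRST(Q) = {*}
FIRST(R) = {+}
FIRST(S) = {*}
FOLLOW(P) = {*, +}
FOLLOW(Q) = {$}
FOLLOW(R) = {$}
FOLLOW(S) = {$}
Therefore, FOLLOW(S) = {$}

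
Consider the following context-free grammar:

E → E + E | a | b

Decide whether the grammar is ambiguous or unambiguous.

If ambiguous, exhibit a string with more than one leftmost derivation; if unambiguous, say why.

Ambiguous - the string 'a + b + a + b + b' has two distinct leftmost derivations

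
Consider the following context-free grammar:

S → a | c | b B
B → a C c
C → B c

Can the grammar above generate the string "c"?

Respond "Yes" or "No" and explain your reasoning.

Yes - a valid derivation exists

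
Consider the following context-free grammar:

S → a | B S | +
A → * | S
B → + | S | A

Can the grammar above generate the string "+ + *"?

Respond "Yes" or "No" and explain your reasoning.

No - no valid derivation exists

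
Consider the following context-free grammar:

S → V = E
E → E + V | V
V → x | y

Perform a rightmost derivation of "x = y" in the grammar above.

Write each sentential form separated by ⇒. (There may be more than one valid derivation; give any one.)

S ⇒ V = E ⇒ V = V ⇒ V = y ⇒ x = y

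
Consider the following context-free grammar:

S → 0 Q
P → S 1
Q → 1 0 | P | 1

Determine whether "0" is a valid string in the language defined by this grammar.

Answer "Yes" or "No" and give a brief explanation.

No - no valid derivation exists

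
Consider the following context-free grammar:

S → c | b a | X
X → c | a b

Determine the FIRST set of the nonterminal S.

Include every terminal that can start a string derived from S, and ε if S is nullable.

We compute FIRST(S) using the standard algorithm.
FIRST(S) = {a, b, c}
FIRST(X) = {a, c}
Therefore, FIRST(S) = {a, b, c}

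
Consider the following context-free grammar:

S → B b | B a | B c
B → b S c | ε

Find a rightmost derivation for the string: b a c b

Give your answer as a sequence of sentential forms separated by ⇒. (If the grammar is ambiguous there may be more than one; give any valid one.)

S ⇒ B b ⇒ b S c b ⇒ b B a c b ⇒ b a c b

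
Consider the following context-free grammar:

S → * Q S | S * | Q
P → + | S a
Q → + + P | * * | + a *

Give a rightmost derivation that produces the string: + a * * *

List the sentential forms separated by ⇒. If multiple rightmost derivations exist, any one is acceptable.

S ⇒ S * ⇒ S * * ⇒ Q * * ⇒ + a * * *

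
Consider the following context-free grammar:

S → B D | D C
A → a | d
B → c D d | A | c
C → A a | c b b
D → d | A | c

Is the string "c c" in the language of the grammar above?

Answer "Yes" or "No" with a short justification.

Yes - a valid derivation exists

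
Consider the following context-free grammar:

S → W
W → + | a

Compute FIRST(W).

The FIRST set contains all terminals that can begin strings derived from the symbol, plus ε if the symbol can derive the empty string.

We compute FIRST(W) using the standard algorithm.
FIRST(S) = {+, a}
FIRST(W) = {+, a}
Therefore, FIRST(W) = {+, a}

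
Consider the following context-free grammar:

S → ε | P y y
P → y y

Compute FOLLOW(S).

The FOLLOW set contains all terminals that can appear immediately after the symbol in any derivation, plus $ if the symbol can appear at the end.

We compute FOLLOW(S) using the standard algorithm.
FOLLOW(S) starts with {$}.
FIRST(P) = {y}
FIRST(S) = {y, ε}
FOLLOW(P) = {y}
FOLLOW(S) = {$}
Therefore, FOLLOW(S) = {$}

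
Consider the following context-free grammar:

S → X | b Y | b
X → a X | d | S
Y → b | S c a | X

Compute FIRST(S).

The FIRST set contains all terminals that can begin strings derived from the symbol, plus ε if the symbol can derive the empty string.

We compute FIRST(S) using the standard algorithm.
FIRST(S) = {a, b, d}
FIRST(X) = {a, b, d}
FIRST(Y) = {a, b, d}
Therefore, FIRST(S) = {a, b, d}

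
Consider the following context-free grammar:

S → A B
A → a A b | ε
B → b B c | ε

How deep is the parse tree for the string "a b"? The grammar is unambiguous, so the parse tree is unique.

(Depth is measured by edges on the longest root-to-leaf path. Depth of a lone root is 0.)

3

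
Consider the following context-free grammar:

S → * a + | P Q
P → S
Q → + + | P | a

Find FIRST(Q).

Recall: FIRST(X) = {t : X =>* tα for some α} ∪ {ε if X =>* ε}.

We compute FIRST(Q) using the standard algorithm.
FIRST(P) = {*}
FIRST(Q) = {*, +, a}
FIRST(S) = {*}
Therefore, FIRST(Q) = {*, +, a}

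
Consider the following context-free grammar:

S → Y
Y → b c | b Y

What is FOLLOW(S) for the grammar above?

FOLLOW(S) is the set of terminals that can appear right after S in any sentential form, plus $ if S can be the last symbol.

We compute FOLLOW(S) using the standard algorithm.
FOLLOW(S) starts with {$}.
FIRST(S) = {b}
FIRST(Y) = {b}
FOLLOW(S) = {$}
FOLLOW(Y) = {$}
Therefore, FOLLOW(S) = {$}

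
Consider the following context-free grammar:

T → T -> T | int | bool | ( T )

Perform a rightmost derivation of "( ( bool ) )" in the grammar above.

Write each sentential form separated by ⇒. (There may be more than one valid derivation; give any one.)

T ⇒ ( T ) ⇒ ( ( T ) ) ⇒ ( ( bool ) )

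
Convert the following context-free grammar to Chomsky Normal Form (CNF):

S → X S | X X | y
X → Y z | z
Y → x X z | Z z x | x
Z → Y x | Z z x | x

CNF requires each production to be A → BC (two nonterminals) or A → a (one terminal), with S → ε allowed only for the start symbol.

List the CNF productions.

S → y; TZ → z; X → z; TX → x; Y → x; Z → x; S → X S; S → X X; X → Y TZ; Y → TX X0; X0 → X TZ; Y → Z X1; X1 → TZ TX; Z → Y TX; Z → Z X2; X2 → TZ TX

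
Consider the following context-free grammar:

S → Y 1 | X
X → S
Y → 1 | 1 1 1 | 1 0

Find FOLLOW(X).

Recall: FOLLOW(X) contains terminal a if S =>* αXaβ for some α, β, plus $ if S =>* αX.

We compute FOLLOW(X) using the standard algorithm.
FOLLOW(S) starts with {$}.
FIRST(S) = {1}
FIRST(X) = {1}
FIRST(Y) = {1}
FOLLOW(S) = {$}
FOLLOW(X) = {$}
FOLLOW(Y) = {1}
Therefore, FOLLOW(X) = {$}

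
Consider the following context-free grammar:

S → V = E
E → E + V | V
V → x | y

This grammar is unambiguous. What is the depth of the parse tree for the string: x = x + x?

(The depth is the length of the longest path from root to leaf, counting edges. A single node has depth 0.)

4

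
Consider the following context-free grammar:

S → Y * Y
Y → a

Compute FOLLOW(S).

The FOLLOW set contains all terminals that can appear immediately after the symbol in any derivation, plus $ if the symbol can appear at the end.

We compute FOLLOW(S) using the standard algorithm.
FOLLOW(S) starts with {$}.
FIRST(S) = {a}
FIRST(Y) = {a}
FOLLOW(S) = {$}
FOLLOW(Y) = {$, *}
Therefore, FOLLOW(S) = {$}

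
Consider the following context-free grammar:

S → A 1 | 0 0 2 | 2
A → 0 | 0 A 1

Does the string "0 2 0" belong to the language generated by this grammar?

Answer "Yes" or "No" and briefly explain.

No - no valid derivation exists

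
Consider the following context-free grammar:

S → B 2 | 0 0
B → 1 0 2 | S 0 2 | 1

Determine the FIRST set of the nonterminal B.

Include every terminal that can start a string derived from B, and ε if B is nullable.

We compute FIRST(B) using the standard algorithm.
FIRST(B) = {0, 1}
FIRST(S) = {0, 1}
Therefore, FIRST(B) = {0, 1}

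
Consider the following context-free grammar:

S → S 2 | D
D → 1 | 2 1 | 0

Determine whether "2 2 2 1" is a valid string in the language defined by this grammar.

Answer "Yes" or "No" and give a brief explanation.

No - no valid derivation exists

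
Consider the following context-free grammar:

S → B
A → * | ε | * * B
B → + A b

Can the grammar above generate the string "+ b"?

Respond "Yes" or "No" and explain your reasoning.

Yes - a valid derivation exists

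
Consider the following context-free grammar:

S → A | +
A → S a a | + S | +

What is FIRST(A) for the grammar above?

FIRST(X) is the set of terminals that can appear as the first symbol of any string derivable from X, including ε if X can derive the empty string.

We compute FIRST(A) using the standard algorithm.
FIRST(A) = {+}
FIRST(S) = {+}
Therefore, FIRST(A) = {+}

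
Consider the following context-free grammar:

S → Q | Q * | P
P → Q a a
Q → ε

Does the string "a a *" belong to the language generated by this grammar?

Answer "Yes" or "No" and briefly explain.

No - no valid derivation exists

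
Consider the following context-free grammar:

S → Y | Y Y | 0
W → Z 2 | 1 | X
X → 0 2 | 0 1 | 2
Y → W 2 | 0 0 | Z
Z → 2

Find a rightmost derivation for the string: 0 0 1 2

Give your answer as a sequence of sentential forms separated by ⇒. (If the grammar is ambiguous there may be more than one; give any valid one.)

S ⇒ Y Y ⇒ Y W 2 ⇒ Y 1 2 ⇒ 0 0 1 2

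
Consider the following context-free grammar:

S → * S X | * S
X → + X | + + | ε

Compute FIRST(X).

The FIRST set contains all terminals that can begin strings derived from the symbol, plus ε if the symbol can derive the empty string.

We compute FIRST(X) using the standard algorithm.
FIRST(S) = {*}
FIRST(X) = {+, ε}
Therefore, FIRST(X) = {+, ε}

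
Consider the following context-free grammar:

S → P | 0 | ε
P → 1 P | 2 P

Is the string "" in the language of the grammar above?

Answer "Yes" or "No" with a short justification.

Yes - a valid derivation exists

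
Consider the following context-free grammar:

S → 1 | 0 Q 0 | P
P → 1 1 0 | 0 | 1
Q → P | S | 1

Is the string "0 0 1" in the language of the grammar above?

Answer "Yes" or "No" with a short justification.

No - no valid derivation exists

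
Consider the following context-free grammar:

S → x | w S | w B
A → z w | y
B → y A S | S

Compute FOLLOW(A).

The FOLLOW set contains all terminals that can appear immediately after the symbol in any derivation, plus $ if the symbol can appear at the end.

We compute FOLLOW(A) using the standard algorithm.
FOLLOW(S) starts with {$}.
FIRST(A) = {y, z}
FIRST(B) = {w, x, y}
FIRST(S) = {w, x}
FOLLOW(A) = {w, x}
FOLLOW(B) = {$}
FOLLOW(S) = {$}
Therefore, FOLLOW(A) = {w, x}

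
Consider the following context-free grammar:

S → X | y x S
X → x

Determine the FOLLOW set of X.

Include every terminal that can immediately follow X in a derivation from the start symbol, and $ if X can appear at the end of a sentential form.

We compute FOLLOW(X) using the standard algorithm.
FOLLOW(S) starts with {$}.
FIRST(S) = {x, y}
FIRST(X) = {x}
FOLLOW(S) = {$}
FOLLOW(X) = {$}
Therefore, FOLLOW(X) = {$}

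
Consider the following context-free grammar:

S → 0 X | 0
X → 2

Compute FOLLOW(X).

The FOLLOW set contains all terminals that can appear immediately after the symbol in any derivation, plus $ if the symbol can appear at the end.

We compute FOLLOW(X) using the standard algorithm.
FOLLOW(S) starts with {$}.
FIRST(S) = {0}
FIRST(X) = {2}
FOLLOW(S) = {$}
FOLLOW(X) = {$}
Therefore, FOLLOW(X) = {$}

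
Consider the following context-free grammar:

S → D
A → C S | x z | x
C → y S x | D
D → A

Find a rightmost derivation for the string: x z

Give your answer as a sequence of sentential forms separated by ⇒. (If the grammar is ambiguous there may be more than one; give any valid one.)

S ⇒ D ⇒ A ⇒ x z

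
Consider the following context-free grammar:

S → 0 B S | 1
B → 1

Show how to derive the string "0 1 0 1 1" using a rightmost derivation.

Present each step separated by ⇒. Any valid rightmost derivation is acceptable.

S ⇒ 0 B S ⇒ 0 B 0 B S ⇒ 0 B 0 B 1 ⇒ 0 B 0 1 1 ⇒ 0 1 0 1 1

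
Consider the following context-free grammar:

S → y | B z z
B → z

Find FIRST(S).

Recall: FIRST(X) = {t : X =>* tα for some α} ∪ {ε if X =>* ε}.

We compute FIRST(S) using the standard algorithm.
FIRST(B) = {z}
FIRST(S) = {y, z}
Therefore, FIRST(S) = {y, z}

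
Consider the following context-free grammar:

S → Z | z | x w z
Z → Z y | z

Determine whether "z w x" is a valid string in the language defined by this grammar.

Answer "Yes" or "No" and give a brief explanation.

No - no valid derivation exists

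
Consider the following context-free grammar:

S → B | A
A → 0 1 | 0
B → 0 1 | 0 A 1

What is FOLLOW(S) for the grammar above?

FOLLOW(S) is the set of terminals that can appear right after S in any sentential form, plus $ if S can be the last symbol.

We compute FOLLOW(S) using the standard algorithm.
FOLLOW(S) starts with {$}.
FIRST(A) = {0}
FIRST(B) = {0}
FIRST(S) = {0}
FOLLOW(A) = {$, 1}
FOLLOW(B) = {$}
FOLLOW(S) = {$}
Therefore, FOLLOW(S) = {$}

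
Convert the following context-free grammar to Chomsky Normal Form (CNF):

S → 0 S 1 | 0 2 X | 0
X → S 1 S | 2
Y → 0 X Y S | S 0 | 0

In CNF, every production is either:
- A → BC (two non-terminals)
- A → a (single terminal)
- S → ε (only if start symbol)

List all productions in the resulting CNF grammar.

T0 → 0; T1 → 1; T2 → 2; S → 0; X → 2; Y → 0; S → T0 X0; X0 → S T1; S → T0 X1; X1 → T2 X; X → S X2; X2 → T1 S; Y → T0 X3; X3 → X X4; X4 → Y S; Y → S T0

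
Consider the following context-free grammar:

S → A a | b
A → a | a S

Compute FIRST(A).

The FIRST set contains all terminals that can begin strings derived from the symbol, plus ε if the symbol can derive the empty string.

We compute FIRST(A) using the standard algorithm.
FIRST(A) = {a}
FIRST(S) = {a, b}
Therefore, FIRST(A) = {a}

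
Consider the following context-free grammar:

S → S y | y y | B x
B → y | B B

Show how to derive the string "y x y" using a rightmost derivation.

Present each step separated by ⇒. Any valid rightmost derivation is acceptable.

S ⇒ S y ⇒ B x y ⇒ y x y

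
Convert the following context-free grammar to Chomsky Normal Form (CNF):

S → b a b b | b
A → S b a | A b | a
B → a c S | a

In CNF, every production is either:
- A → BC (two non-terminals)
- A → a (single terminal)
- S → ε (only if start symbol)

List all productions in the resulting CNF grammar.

TB → b; TA → a; S → b; A → a; TC → c; B → a; S → TB X0; X0 → TA X1; X1 → TB TB; A → S X2; X2 → TB TA; A → A TB; B → TA X3; X3 → TC S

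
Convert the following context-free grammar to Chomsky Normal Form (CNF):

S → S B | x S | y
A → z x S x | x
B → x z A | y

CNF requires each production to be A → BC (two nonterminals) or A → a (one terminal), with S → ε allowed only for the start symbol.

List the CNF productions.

TX → x; S → y; TZ → z; A → x; B → y; S → S B; S → TX S; A → TZ X0; X0 → TX X1; X1 → S TX; B → TX X2; X2 → TZ A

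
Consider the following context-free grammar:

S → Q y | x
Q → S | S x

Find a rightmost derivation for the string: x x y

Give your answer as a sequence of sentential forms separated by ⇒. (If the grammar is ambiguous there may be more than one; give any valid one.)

S ⇒ Q y ⇒ S x y ⇒ x x y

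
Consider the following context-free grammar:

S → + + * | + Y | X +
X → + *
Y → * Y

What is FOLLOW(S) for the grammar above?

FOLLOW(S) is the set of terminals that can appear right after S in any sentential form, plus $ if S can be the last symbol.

We compute FOLLOW(S) using the standard algorithm.
FOLLOW(S) starts with {$}.
FIRST(S) = {+}
FIRST(X) = {+}
FIRST(Y) = {*}
FOLLOW(S) = {$}
FOLLOW(X) = {+}
FOLLOW(Y) = {$}
Therefore, FOLLOW(S) = {$}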